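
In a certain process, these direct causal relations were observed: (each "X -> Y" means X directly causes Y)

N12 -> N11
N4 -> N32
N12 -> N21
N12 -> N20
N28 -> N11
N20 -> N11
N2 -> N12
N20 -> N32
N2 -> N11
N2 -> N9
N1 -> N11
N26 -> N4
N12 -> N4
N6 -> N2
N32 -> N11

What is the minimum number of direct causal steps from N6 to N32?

4

Shortest chain: N6 → N2 → N12 → N4 → N32.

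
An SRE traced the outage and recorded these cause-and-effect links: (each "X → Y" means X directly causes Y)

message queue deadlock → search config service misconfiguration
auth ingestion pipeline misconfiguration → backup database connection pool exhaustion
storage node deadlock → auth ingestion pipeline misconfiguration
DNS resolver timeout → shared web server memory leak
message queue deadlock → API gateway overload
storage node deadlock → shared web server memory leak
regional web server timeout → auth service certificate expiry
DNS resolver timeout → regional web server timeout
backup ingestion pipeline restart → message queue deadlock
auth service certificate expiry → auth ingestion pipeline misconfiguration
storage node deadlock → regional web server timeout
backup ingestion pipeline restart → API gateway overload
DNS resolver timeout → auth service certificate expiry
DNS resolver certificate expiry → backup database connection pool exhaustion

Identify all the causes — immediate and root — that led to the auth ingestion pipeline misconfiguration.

Immediate causes of the auth ingestion pipeline misconfiguration: the storage node deadlock, the auth service certificate expiry.
Further upstream: the DNS resolver timeout, the regional web server timeout.

the DNS resolver timeout, the auth service certificate expiry, the regional web server timeout, the storage node deadlock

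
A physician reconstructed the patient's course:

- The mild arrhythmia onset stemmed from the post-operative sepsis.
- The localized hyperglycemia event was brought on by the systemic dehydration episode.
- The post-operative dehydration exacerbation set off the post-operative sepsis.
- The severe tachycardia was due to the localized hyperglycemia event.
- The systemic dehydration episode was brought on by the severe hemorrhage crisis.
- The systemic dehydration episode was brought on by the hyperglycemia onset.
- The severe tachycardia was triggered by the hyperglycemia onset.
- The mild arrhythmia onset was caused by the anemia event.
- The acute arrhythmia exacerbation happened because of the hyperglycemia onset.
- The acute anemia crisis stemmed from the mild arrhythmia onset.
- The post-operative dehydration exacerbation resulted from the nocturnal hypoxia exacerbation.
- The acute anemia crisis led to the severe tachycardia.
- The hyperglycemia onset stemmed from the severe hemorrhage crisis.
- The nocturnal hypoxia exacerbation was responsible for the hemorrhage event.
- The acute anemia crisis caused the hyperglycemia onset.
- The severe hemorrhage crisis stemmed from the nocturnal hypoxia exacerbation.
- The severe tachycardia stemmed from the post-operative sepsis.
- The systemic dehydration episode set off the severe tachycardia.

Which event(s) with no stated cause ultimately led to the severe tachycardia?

Tracing upstream from the severe tachycardia: the severe tachycardia ← the post-operative sepsis ← the post-operative dehydration exacerbation ← the nocturnal hypoxia exacerbation.
A separate upstream branch: the severe tachycardia ← the acute anemia crisis ← the mild arrhythmia onset ← the anemia event.
Each of those chain origins has no stated cause.

the anemia event, the nocturnal hypoxia exacerbation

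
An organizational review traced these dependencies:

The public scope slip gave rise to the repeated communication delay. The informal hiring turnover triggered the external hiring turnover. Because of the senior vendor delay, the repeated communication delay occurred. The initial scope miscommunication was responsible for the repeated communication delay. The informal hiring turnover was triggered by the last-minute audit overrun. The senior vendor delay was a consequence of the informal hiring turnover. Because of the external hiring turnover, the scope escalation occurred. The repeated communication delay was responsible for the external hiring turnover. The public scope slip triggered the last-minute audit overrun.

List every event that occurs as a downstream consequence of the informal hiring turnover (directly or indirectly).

Direct effects: the senior vendor delay, the external hiring turnover.
2 steps out: the repeated communication delay, the scope escalation.
Not reachable from it: the public scope slip, the last-minute audit overrun, the initial scope miscommunication.

the external hiring turnover, the repeated communication delay, the scope escalation, the senior vendor delay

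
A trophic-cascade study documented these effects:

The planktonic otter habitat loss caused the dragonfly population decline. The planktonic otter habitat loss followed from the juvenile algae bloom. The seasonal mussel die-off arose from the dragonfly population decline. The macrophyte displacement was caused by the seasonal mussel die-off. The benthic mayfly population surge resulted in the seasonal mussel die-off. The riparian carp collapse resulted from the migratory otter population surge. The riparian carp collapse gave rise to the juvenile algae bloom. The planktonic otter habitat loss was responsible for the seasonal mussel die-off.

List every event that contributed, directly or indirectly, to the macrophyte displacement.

Immediate cause of the macrophyte displacement: the seasonal mussel die-off.
Further upstream: the migratory otter population surge, the riparian carp collapse, the juvenile algae bloom, the planktonic otter habitat loss, the dragonfly population decline, the benthic mayfly population surge.

the benthic mayfly population surge, the dragonfly population decline, the juvenile algae bloom, the migratory otter population surge, the planktonic otter habitat loss, the riparian carp collapse, the seasonal mussel die-off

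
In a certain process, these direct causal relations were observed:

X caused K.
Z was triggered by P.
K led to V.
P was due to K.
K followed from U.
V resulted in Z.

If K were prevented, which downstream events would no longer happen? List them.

P, V, Z

Downstream of K: P, V, Z.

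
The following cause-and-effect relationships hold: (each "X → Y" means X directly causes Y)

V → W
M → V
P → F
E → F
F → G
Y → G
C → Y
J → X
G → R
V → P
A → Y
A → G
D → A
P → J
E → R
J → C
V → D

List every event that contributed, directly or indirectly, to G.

Immediate causes of G: A, Y, F.
Further upstream: M, V, P, J, D, C, E.

A, C, D, E, F, J, M, P, V, Y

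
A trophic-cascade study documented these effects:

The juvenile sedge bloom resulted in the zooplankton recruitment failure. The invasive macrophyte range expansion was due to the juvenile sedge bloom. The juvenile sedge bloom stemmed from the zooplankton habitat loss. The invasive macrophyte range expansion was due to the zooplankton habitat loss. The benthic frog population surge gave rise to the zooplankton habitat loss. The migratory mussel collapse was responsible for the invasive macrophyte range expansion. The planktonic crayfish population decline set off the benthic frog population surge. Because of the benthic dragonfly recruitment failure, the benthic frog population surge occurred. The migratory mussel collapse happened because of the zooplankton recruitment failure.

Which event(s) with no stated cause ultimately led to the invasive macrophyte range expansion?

the benthic dragonfly recruitment failure, the planktonic crayfish population decline

Tracing upstream from the invasive macrophyte range expansion: the invasive macrophyte range expansion ← the zooplankton habitat loss ← the benthic frog population surge ← the planktonic crayfish population decline.
A separate upstream branch: the invasive macrophyte range expansion ← the zooplankton habitat loss ← the benthic frog population surge ← the benthic dragonfly recruitment failure.
Each of those chain origins has no stated cause.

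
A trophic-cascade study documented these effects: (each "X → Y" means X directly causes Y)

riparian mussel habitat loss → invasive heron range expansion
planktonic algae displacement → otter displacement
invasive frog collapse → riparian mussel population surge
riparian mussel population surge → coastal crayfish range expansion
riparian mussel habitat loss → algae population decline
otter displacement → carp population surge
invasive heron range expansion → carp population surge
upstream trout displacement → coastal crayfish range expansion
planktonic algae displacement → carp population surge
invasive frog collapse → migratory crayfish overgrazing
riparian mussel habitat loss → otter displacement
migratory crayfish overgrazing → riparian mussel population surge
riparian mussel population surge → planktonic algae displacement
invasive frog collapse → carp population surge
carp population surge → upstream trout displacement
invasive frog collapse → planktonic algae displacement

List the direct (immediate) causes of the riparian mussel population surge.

the invasive frog collapse, the migratory crayfish overgrazing

the invasive frog collapse, the migratory crayfish overgrazing → the riparian mussel population surge with nothing further upstream stated.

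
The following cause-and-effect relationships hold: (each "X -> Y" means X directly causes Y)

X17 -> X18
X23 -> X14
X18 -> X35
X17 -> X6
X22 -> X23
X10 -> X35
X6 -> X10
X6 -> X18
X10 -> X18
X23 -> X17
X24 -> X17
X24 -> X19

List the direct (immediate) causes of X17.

X23, X24

Upstream contributors include X22, but only X23, X24 feed directly into X17.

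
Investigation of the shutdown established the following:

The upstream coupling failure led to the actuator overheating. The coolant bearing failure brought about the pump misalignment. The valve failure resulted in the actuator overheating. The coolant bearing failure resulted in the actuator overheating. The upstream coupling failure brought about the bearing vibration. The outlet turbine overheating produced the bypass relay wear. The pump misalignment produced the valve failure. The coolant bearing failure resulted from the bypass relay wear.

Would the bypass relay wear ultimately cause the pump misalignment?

There is a causal chain: the bypass relay wear → the coolant bearing failure → the pump misalignment.

Yes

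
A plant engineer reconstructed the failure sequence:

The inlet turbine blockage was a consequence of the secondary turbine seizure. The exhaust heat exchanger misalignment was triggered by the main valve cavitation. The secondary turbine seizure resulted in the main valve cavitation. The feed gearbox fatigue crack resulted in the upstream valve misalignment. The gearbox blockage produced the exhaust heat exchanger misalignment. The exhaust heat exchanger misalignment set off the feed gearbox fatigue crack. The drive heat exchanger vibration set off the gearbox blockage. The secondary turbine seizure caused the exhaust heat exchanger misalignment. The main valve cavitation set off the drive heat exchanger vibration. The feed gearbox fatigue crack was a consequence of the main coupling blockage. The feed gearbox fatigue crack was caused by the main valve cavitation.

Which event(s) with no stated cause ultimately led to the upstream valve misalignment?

the main coupling blockage, the secondary turbine seizure

Tracing upstream from the upstream valve misalignment: the upstream valve misalignment ← the feed gearbox fatigue crack ← the main valve cavitation ← the secondary turbine seizure.
A separate upstream branch: the upstream valve misalignment ← the feed gearbox fatigue crack ← the main coupling blockage.
Each of those chain origins has no stated cause.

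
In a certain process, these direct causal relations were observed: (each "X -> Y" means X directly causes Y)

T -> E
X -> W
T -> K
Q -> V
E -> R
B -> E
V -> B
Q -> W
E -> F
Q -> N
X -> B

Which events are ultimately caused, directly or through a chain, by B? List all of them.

Direct effects: E.
2 steps out: R, F.
Not reachable from it: Q, N, V, T, X, W, K.

E, F, R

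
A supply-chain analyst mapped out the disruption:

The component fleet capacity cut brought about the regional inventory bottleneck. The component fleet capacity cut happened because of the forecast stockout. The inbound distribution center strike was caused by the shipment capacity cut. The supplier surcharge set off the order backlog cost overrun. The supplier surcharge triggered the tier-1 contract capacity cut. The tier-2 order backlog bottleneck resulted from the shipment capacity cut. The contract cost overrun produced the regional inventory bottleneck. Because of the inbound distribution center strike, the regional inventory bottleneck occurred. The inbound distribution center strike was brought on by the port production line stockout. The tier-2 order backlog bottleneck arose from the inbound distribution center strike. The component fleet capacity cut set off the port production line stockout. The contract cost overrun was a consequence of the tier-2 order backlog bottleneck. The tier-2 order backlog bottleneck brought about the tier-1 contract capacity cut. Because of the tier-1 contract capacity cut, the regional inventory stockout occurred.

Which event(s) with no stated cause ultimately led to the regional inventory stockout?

Tracing upstream from the regional inventory stockout: the regional inventory stockout ← the tier-1 contract capacity cut ← the supplier surcharge.
A separate upstream branch: the regional inventory stockout ← the tier-1 contract capacity cut ← the tier-2 order backlog bottleneck ← the inbound distribution center strike ← the port production line stockout ← the component fleet capacity cut ← the forecast stockout.
A separate upstream branch: the regional inventory stockout ← the tier-1 contract capacity cut ← the tier-2 order backlog bottleneck ← the shipment capacity cut.
Each of those chain origins has no stated cause.

the forecast stockout, the shipment capacity cut, the supplier surcharge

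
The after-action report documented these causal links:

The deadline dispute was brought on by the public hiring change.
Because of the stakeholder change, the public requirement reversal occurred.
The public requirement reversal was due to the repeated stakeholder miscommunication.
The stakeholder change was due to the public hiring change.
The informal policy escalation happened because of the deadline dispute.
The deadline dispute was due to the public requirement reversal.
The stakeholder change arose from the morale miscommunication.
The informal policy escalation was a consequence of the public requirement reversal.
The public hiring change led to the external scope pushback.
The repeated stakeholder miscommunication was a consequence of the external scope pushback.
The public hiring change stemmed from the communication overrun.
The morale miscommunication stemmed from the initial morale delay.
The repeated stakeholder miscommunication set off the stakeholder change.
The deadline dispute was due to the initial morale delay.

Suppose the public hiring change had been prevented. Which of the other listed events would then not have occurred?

the external scope pushback, the repeated stakeholder miscommunication

Downstream of the public hiring change: the external scope pushback, the repeated stakeholder miscommunication, the stakeholder change, the public requirement reversal, the deadline dispute, the informal policy escalation.
Of those, still caused via another path: the stakeholder change, the public requirement reversal, the deadline dispute, the informal policy escalation.
The remainder have no surviving cause.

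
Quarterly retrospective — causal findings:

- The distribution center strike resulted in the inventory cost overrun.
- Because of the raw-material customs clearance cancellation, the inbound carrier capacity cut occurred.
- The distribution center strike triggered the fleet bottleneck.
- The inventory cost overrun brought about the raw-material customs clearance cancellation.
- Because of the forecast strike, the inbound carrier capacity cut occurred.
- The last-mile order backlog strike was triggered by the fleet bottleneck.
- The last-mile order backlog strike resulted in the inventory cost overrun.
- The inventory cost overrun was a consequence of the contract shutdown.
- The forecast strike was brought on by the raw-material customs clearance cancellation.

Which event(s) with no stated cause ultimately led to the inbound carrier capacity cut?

Tracing upstream from the inbound carrier capacity cut: the inbound carrier capacity cut ← the raw-material customs clearance cancellation ← the inventory cost overrun ← the distribution center strike.
A separate upstream branch: the inbound carrier capacity cut ← the raw-material customs clearance cancellation ← the inventory cost overrun ← the contract shutdown.
Each of those chain origins has no stated cause.

the contract shutdown, the distribution center strike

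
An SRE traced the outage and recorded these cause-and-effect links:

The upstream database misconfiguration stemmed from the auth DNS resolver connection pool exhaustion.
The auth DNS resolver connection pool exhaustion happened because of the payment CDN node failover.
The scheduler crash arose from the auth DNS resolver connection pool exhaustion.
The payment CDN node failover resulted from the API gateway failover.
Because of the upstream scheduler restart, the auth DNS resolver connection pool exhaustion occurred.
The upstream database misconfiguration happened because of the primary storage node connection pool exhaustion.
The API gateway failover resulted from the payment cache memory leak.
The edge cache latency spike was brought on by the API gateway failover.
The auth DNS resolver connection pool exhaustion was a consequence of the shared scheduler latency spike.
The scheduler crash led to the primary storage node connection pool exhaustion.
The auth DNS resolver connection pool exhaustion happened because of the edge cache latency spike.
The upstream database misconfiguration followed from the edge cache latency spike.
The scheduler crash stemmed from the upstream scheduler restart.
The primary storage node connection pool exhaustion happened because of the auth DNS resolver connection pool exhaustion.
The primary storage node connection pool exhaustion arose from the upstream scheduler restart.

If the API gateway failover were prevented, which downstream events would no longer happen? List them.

Downstream of the API gateway failover: the payment CDN node failover, the edge cache latency spike, the auth DNS resolver connection pool exhaustion, the scheduler crash, the primary storage node connection pool exhaustion, the upstream database misconfiguration.
Of those, still caused via another path: the auth DNS resolver connection pool exhaustion, the scheduler crash, the primary storage node connection pool exhaustion, the upstream database misconfiguration.
The remainder have no surviving cause.

the edge cache latency spike, the payment CDN node failover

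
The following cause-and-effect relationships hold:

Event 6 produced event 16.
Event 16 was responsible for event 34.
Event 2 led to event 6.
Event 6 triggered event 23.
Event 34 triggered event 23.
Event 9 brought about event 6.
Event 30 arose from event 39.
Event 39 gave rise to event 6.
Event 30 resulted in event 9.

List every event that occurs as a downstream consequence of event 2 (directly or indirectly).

event 16, event 23, event 34, event 6

Direct effects: event 6.
2 steps out: event 16, event 23.
3 steps out: event 34.
Not reachable from it: event 39, event 30, event 9.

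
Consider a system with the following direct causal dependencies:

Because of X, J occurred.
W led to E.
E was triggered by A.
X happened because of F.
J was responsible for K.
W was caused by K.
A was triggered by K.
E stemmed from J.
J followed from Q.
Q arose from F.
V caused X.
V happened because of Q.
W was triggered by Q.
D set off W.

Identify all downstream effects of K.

A, E, W

Direct effects: W, A.
2 steps out: E.
Not reachable from it: F, Q, V, X, J, D.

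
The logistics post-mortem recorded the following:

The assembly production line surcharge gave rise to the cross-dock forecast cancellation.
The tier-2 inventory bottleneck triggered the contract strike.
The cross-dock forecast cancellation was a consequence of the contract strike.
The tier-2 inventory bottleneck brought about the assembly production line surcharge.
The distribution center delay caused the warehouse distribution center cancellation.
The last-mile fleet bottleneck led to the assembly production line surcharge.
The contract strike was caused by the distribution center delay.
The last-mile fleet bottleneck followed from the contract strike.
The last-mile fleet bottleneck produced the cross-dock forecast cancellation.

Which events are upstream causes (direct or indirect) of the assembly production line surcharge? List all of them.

Immediate causes of the assembly production line surcharge: the tier-2 inventory bottleneck, the last-mile fleet bottleneck.
Further upstream: the distribution center delay, the contract strike.

the contract strike, the distribution center delay, the last-mile fleet bottleneck, the tier-2 inventory bottleneck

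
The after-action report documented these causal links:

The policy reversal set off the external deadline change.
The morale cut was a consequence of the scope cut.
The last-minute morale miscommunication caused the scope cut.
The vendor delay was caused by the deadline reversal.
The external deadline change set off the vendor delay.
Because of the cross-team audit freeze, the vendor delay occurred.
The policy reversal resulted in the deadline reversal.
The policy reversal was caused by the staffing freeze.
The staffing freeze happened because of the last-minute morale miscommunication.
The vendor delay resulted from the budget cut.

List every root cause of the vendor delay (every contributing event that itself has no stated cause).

the budget cut, the cross-team audit freeze, the last-minute morale miscommunication

Tracing upstream from the vendor delay: the vendor delay ← the external deadline change ← the policy reversal ← the staffing freeze ← the last-minute morale miscommunication.
A separate upstream branch: the vendor delay ← the budget cut.
A separate upstream branch: the vendor delay ← the cross-team audit freeze.
Each of those chain origins has no stated cause.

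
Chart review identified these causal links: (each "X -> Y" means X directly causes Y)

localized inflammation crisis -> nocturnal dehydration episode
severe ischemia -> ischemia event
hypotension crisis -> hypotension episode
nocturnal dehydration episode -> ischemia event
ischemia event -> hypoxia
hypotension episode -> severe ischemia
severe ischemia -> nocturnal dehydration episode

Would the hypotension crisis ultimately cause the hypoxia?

Yes

There is a causal chain: the hypotension crisis → the hypotension episode → the severe ischemia → the ischemia event → the hypoxia.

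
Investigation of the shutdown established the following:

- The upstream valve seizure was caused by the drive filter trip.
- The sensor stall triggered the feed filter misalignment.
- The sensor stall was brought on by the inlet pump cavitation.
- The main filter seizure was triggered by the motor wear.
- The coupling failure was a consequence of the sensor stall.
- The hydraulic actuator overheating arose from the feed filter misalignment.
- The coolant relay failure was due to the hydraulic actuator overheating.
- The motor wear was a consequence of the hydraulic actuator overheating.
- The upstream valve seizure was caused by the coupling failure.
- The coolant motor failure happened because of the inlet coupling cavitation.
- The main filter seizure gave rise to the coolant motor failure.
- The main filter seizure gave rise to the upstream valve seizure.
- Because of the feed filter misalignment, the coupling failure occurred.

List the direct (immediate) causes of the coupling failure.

Upstream contributors include the inlet pump cavitation, but only the feed filter misalignment, the sensor stall feed directly into the coupling failure.

the feed filter misalignment, the sensor stall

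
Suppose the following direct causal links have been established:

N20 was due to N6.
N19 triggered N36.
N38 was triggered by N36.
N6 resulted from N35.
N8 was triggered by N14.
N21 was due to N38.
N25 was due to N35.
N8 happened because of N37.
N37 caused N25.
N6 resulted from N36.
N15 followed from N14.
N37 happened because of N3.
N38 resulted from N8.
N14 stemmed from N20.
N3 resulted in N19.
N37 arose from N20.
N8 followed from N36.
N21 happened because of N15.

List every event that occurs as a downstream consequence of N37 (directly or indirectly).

Direct effects: N25, N8.
2 steps out: N38.
3 steps out: N21.
Not reachable from it: N3, N35, N19, N36, N6, N20, N14, N15.

N21, N25, N38, N8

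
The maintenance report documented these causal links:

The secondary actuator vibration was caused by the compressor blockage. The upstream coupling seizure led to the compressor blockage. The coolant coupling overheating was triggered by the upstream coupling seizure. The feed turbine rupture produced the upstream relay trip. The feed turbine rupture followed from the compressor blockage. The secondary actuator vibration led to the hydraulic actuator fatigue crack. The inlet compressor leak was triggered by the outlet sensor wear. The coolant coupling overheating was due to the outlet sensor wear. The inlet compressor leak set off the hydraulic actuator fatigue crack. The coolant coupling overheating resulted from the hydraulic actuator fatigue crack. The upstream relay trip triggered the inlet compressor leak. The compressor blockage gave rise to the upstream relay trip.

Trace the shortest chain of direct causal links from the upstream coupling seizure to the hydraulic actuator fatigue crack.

the upstream coupling seizure → the compressor blockage → the secondary actuator vibration → the hydraulic actuator fatigue crack

the upstream coupling seizure → the compressor blockage
the compressor blockage → the secondary actuator vibration
the secondary actuator vibration → the hydraulic actuator fatigue crack
Length: 3 steps.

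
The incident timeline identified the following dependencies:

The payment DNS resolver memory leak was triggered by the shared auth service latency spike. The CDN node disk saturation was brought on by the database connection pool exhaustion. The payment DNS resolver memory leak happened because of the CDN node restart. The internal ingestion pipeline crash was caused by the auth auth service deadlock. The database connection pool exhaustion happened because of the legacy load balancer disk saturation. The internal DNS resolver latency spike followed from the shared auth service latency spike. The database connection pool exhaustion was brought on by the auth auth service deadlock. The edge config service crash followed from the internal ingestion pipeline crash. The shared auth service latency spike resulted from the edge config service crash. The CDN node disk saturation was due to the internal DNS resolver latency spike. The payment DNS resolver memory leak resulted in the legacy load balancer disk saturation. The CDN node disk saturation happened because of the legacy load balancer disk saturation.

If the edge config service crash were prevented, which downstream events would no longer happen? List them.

the internal DNS resolver latency spike, the shared auth service latency spike

Downstream of the edge config service crash: the shared auth service latency spike, the payment DNS resolver memory leak, the internal DNS resolver latency spike, the legacy load balancer disk saturation, the database connection pool exhaustion, the CDN node disk saturation.
Of those, still caused via another path: the payment DNS resolver memory leak, the legacy load balancer disk saturation, the database connection pool exhaustion, the CDN node disk saturation.
The remainder have no surviving cause.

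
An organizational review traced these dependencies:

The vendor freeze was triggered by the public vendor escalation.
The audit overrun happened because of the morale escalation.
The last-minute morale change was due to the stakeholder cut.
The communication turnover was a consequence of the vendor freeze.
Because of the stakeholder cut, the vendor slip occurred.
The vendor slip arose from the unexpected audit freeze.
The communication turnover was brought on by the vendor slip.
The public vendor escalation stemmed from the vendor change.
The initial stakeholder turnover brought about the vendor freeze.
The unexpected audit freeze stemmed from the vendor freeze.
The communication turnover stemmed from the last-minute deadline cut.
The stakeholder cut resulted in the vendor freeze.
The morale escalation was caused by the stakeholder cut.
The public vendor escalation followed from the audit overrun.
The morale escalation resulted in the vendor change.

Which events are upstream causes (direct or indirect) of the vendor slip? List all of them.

the audit overrun, the initial stakeholder turnover, the morale escalation, the public vendor escalation, the stakeholder cut, the unexpected audit freeze, the vendor change, the vendor freeze

Immediate causes of the vendor slip: the stakeholder cut, the unexpected audit freeze.
Further upstream: the initial stakeholder turnover, the morale escalation, the audit overrun, the vendor change, the public vendor escalation, the vendor freeze.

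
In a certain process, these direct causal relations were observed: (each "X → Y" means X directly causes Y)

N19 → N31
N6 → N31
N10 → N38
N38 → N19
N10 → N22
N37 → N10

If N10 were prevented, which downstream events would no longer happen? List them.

N19, N22, N38

Downstream of N10: N22, N38, N19, N31.
Of those, still caused via another path: N31.
The remainder have no surviving cause.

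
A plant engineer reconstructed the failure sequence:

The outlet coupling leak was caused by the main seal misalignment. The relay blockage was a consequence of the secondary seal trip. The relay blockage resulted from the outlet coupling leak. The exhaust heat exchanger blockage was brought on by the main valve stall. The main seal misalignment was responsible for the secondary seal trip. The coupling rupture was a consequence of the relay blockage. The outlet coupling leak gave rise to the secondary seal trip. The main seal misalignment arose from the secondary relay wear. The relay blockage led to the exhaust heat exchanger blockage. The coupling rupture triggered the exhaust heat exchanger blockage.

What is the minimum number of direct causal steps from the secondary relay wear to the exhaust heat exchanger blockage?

4

Shortest chain: the secondary relay wear → the main seal misalignment → the outlet coupling leak → the relay blockage → the exhaust heat exchanger blockage.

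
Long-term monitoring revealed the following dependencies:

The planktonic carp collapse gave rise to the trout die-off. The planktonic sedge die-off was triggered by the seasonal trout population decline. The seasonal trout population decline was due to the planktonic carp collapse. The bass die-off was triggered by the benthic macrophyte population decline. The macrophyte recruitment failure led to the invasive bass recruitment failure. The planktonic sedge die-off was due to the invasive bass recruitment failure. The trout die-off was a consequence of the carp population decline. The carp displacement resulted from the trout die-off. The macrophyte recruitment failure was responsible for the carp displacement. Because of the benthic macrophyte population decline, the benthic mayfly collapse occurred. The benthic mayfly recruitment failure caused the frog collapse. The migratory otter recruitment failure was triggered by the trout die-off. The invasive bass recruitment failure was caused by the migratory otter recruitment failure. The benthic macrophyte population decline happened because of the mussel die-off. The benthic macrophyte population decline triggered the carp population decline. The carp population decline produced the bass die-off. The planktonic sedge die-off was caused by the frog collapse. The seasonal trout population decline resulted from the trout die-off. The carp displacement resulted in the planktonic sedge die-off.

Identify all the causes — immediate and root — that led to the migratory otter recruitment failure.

the benthic macrophyte population decline, the carp population decline, the mussel die-off, the planktonic carp collapse, the trout die-off

Immediate cause of the migratory otter recruitment failure: the trout die-off.
Further upstream: the mussel die-off, the benthic macrophyte population decline, the carp population decline, the planktonic carp collapse.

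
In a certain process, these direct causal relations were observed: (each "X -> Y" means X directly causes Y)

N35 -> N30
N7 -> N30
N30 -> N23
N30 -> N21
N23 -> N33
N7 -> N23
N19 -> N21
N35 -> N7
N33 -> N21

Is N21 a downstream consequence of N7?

There is a causal chain: N7 → N30 → N21.

Yes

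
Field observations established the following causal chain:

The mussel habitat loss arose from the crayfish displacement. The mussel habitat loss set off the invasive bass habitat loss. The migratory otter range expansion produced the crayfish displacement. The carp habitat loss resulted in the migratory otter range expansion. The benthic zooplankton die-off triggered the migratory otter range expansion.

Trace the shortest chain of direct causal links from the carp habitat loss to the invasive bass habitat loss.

the carp habitat loss → the migratory otter range expansion
the migratory otter range expansion → the crayfish displacement
the crayfish displacement → the mussel habitat loss
the mussel habitat loss → the invasive bass habitat loss
Length: 4 steps.

the carp habitat loss → the migratory otter range expansion → the crayfish displacement → the mussel habitat loss → the invasive bass habitat loss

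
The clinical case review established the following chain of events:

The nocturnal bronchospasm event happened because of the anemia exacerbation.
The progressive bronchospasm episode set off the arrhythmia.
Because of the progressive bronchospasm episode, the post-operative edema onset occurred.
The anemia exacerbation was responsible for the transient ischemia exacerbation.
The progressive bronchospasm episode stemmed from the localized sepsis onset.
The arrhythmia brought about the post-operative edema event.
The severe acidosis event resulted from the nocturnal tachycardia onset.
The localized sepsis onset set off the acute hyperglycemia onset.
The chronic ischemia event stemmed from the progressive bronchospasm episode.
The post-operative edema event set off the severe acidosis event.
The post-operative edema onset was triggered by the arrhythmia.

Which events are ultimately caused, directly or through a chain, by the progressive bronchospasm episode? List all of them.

the arrhythmia, the chronic ischemia event, the post-operative edema event, the post-operative edema onset, the severe acidosis event

Direct effects: the arrhythmia, the post-operative edema onset, the chronic ischemia event.
2 steps out: the post-operative edema event.
3 steps out: the severe acidosis event.
Not reachable from it: the localized sepsis onset, the anemia exacerbation, the acute hyperglycemia onset, the nocturnal tachycardia onset, the nocturnal bronchospasm event, the transient ischemia exacerbation.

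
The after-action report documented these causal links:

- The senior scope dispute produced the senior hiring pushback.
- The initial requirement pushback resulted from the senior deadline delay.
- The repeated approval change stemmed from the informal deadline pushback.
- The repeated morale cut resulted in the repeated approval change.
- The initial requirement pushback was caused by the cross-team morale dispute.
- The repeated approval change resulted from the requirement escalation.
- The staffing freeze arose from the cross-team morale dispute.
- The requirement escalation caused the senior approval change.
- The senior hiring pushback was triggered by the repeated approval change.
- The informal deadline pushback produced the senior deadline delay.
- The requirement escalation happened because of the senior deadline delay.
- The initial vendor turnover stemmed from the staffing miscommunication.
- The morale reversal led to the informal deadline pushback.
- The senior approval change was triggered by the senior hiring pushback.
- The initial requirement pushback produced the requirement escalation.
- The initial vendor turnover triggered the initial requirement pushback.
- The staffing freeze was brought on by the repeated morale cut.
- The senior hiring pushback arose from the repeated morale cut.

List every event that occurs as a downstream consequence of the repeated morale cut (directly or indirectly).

the repeated approval change, the senior approval change, the senior hiring pushback, the staffing freeze

Direct effects: the staffing freeze, the repeated approval change, the senior hiring pushback.
2 steps out: the senior approval change.
Not reachable from it: the morale reversal, the staffing miscommunication, the informal deadline pushback, the senior deadline delay, the initial vendor turnover, the cross-team morale dispute, the initial requirement pushback, the senior scope dispute, the requirement escalation.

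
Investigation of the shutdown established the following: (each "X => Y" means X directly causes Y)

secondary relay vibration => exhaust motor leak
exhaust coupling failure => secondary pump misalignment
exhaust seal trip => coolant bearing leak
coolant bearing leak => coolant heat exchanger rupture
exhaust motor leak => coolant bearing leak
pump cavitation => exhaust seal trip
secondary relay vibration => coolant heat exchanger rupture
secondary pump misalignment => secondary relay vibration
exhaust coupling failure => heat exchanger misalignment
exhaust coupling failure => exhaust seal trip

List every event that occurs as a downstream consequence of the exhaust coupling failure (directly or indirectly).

Direct effects: the secondary pump misalignment, the exhaust seal trip, the heat exchanger misalignment.
2 steps out: the secondary relay vibration, the coolant bearing leak.
3 steps out: the exhaust motor leak, the coolant heat exchanger rupture.
Not reachable from it: the pump cavitation.

the coolant bearing leak, the coolant heat exchanger rupture, the exhaust motor leak, the exhaust seal trip, the heat exchanger misalignment, the secondary pump misalignment, the secondary relay vibration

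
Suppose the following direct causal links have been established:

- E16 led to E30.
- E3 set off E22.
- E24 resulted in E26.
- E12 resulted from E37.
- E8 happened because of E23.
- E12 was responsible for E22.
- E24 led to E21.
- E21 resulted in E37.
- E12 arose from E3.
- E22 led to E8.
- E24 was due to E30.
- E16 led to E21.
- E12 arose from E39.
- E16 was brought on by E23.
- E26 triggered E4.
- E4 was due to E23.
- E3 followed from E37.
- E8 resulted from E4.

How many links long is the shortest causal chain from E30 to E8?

4

Shortest chain: E30 → E24 → E26 → E4 → E8.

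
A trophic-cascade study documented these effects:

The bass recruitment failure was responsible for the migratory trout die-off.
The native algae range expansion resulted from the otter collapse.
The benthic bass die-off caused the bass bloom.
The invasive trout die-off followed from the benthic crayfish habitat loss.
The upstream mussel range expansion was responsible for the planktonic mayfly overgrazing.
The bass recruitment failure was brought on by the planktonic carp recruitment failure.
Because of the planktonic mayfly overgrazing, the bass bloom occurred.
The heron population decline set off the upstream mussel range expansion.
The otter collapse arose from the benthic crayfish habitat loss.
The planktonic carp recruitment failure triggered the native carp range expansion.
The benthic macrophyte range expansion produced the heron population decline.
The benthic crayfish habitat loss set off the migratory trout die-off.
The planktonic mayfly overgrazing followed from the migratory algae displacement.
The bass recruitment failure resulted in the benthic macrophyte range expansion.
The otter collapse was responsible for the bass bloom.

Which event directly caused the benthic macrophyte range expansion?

Upstream contributors include the planktonic carp recruitment failure, but only the bass recruitment failure feeds directly into the benthic macrophyte range expansion.

the bass recruitment failure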